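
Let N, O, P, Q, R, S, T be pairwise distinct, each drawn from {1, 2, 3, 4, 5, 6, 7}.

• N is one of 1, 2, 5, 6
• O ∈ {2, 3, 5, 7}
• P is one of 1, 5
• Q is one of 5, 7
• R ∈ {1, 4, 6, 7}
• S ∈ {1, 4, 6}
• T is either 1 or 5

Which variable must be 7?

Among the 7 variables, 3 fits only O (and all 7 values in {1, 2, 3, 4, 5, 6, 7} must be used), so O = 3.
The 6 still-open variables draw from only 6 values {1, 2, 4, 5, 6, 7}, so each is used; only N can be 2, hence N = 2.
P and T between them cover only {1, 5} — a naked pair. Remove those values from Q, R, S.
So 7 goes to Q.

Q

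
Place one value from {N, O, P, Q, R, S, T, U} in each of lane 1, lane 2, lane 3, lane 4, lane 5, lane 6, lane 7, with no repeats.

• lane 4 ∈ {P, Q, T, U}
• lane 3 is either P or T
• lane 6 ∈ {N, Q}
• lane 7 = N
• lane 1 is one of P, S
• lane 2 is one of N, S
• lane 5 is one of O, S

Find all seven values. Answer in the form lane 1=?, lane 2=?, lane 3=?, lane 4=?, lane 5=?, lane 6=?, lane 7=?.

lane 1=P, lane 2=S, lane 3=T, lane 4=U, lane 5=O, lane 6=Q, lane 7=N

lane 7 has just one choice, so lane 7 = N. Strike N from lane 2, lane 6.
lane 2's domain is down to {S}, so lane 2 = S. Eliminate S elsewhere: lane 1, lane 5.
That leaves lane 5 = O.
lane 6 must be Q (only option left). Strike Q from lane 4.
That leaves lane 1 = P. Eliminate P elsewhere: lane 3, lane 4.
lane 3 has just one choice, so lane 3 = T. Eliminate T elsewhere: lane 4.
That leaves lane 4 = U.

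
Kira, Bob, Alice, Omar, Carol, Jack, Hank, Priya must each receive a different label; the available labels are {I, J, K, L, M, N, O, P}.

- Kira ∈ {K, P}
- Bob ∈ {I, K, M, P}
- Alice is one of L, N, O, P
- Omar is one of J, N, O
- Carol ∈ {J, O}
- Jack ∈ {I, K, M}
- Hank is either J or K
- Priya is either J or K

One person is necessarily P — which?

Kira

Among the 8 variables, L fits only Alice (and all 8 values in {I, J, K, L, M, N, O, P} must be used), so Alice = L.
The 7 still-open variables draw from only 7 values {I, J, K, M, N, O, P}, so each is used; only Omar can be N, hence Omar = N.
The 6 still-open variables together cover exactly {I, J, K, M, O, P} — 6 values for 6 variables — and O appears only in Carol's list, so Carol = O.
Hank and Priya between them cover only {J, K} — a naked pair. Remove those values from Kira, Bob, Jack.
So P goes to Kira.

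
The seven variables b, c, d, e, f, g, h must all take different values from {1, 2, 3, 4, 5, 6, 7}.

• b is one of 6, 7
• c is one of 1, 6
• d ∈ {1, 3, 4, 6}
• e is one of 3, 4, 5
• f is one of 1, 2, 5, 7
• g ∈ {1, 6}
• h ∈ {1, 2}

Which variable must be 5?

f

The 2 variables c and g are confined to {1, 6}, which locks those values in; drop them from b, d, f, h.
b's domain is down to {7}, so b = 7. Strike 7 from f.
That leaves h = 2. Remove 2 from f.
So 5 goes to f.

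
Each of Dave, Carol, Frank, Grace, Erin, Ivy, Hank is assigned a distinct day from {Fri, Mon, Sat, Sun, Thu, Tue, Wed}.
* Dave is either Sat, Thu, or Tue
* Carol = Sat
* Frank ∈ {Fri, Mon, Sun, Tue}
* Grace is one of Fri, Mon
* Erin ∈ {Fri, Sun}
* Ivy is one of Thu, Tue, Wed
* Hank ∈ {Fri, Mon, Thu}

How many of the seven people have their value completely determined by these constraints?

2

Carol has just one choice, so Carol = Sat. Remove Sat from Dave.
The 6 still-open variables draw from only 6 values {Fri, Mon, Sun, Thu, Tue, Wed}, so each is used; only Ivy can be Wed, hence Ivy = Wed.
Determined: Carol=Sat, Ivy=Wed. The other people each still have more than one consistent value. That makes 2.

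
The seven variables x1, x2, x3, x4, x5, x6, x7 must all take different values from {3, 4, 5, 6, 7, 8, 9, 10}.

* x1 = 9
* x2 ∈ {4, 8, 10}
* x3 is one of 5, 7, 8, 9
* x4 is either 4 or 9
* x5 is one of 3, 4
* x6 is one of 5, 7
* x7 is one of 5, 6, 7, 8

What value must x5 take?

3

x1 must be 9 (only option left). So x3, x4 can't be 9.
x4's domain is down to {4}, so x4 = 4. Eliminate 4 elsewhere: x2, x5.
So x5 = 3.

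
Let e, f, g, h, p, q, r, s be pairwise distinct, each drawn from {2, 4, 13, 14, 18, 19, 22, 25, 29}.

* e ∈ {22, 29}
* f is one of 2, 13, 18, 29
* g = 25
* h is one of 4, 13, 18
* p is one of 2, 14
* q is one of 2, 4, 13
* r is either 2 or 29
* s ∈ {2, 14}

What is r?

g must be 25 (only option left).
The 7 still-open variables together cover exactly {2, 4, 13, 14, 18, 22, 29} — 7 values for 7 variables — and 22 appears only in e's list, so e = 22.
p and s share exactly the 2 values {2, 14}; by pigeonhole those values go to them, so strike 2, 14 from f, q, r.
So r = 29.

29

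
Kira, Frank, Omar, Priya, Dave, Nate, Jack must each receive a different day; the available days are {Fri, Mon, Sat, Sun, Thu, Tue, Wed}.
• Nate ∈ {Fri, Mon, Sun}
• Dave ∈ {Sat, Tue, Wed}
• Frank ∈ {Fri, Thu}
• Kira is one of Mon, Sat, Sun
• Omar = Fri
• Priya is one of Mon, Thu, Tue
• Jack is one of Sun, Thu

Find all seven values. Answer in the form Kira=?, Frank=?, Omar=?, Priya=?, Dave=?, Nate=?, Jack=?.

Kira=Sat, Frank=Thu, Omar=Fri, Priya=Tue, Dave=Wed, Nate=Mon, Jack=Sun

Omar has just one choice, so Omar = Fri. So Frank, Nate can't be Fri.
Frank has just one choice, so Frank = Thu. Eliminate Thu elsewhere: Priya, Jack.
Jack must be Sun (only option left). Strike Sun from Kira, Nate.
Nate's domain is down to {Mon}, so Nate = Mon. Strike Mon from Kira, Priya.
Kira must be Sat (only option left). Strike Sat from Dave.
Priya must be Tue (only option left). Remove Tue from Dave.
Dave's domain is down to {Wed}, so Dave = Wed.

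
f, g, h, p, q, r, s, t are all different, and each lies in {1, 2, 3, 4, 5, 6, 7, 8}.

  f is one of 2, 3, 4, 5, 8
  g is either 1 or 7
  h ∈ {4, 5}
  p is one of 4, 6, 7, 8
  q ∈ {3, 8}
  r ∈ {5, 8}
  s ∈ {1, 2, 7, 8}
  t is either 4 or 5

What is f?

The 8 variables together cover exactly {1, 2, 3, 4, 5, 6, 7, 8} — 8 values for 8 variables — and 6 appears only in p's list, so p = 6.
h and t between them cover only {4, 5} — a naked pair. Remove those values from f, r.
r's domain is down to {8}, so r = 8. So f, q, s can't be 8.
q's domain is down to {3}, so q = 3. Eliminate 3 elsewhere: f.
So f = 2.

2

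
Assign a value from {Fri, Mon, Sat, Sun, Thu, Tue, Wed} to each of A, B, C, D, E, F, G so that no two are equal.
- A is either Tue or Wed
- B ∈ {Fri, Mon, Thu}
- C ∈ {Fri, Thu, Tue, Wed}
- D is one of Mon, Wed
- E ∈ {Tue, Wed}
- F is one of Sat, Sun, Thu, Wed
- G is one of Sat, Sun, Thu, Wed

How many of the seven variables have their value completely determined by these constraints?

1

A and E share exactly the 2 values {Tue, Wed}; by pigeonhole those values go to them, so strike Tue, Wed from C, D, F, G.
That leaves D = Mon. Remove Mon from B.
The 2 variables B and C are confined to {Fri, Thu}, which locks those values in; drop them from F, G.
Determined: D=Mon. The other variables each still have more than one consistent value. That makes 1.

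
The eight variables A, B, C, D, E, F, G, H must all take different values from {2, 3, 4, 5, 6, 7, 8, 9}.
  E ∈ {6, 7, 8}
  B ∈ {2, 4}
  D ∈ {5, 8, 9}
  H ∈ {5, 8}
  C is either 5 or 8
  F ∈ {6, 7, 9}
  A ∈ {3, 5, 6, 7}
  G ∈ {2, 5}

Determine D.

9

Among the 8 variables, 3 fits only A (and all 8 values in {2, 3, 4, 5, 6, 7, 8, 9} must be used), so A = 3.
The 7 still-open variables together cover exactly {2, 4, 5, 6, 7, 8, 9} — 7 values for 7 variables — and 4 appears only in B's list, so B = 4.
Among the 6 still-open variables, 2 fits only G (and all 6 values in {2, 5, 6, 7, 8, 9} must be used), so G = 2.
The 2 variables C and H are confined to {5, 8}, which locks those values in; drop them from D, E.
So D = 9.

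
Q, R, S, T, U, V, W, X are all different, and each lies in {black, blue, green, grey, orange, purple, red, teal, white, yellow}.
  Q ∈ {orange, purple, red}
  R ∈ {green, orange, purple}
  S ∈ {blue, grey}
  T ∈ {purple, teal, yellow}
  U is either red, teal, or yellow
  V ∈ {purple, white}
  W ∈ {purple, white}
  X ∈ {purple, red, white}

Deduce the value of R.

V and W between them cover only {purple, white} — a naked pair. Remove those values from Q, R, T, X.
That leaves X = red. Remove red from Q, U.
That leaves Q = orange. So R can't be orange.
So R = green.

green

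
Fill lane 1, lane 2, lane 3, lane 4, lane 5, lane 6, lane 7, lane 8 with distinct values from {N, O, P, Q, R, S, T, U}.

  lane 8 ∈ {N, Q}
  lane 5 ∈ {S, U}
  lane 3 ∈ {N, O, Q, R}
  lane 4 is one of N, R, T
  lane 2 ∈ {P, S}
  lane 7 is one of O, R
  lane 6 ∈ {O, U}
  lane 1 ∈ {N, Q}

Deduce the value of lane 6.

The 8 variables together cover exactly {N, O, P, Q, R, S, T, U} — 8 values for 8 variables — and P appears only in lane 2's list, so lane 2 = P.
The 7 still-open variables together cover exactly {N, O, Q, R, S, T, U} — 7 values for 7 variables — and S appears only in lane 5's list, so lane 5 = S.
The 6 still-open variables draw from only 6 values {N, O, Q, R, T, U}, so each is used; only lane 4 can be T, hence lane 4 = T.
Among the 5 still-open variables, U fits only lane 6 (and all 5 values in {N, O, Q, R, U} must be used), so lane 6 = U.

U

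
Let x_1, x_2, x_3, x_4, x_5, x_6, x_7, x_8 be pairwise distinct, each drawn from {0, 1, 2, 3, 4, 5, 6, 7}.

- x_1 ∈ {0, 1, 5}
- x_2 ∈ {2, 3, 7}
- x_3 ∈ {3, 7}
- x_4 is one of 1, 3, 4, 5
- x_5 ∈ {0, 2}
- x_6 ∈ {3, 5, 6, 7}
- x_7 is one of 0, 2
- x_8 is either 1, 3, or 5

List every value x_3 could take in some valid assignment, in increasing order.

The 8 variables draw from only 8 values {0, 1, 2, 3, 4, 5, 6, 7}, so each is used; only x_4 can be 4, hence x_4 = 4.
The 7 still-open variables together cover exactly {0, 1, 2, 3, 5, 6, 7} — 7 values for 7 variables — and 6 appears only in x_6's list, so x_6 = 6.
The 2 variables x_5 and x_7 are confined to {0, 2}, which locks those values in; drop them from x_1, x_2.
x_2 and x_3 between them cover only {3, 7} — a naked pair. Remove those values from x_8.
No further eliminations apply; x_3 can still be any of 3, 7.

3, 7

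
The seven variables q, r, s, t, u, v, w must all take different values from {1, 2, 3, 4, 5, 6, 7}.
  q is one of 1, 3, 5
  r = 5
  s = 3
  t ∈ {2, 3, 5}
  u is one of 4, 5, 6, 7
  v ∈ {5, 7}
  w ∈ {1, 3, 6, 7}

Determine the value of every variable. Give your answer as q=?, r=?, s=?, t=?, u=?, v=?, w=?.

q=1, r=5, s=3, t=2, u=4, v=7, w=6

r must be 5 (only option left). Eliminate 5 elsewhere: q, t, u, v.
s must be 3 (only option left). So q, t, w can't be 3.
t has just one choice, so t = 2.
v has just one choice, so v = 7. Remove 7 from u, w.
q's domain is down to {1}, so q = 1. So w can't be 1.
w's domain is down to {6}, so w = 6. Eliminate 6 elsewhere: u.
u's domain is down to {4}, so u = 4.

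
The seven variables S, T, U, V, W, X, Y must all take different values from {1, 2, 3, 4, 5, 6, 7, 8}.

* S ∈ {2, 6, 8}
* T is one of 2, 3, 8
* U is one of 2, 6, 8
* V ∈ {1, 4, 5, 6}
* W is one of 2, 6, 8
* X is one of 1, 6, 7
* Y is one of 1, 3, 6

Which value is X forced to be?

The 3 variables S, U, W are confined to {2, 6, 8}, which locks those values in; drop them from T, V, X, Y.
T has just one choice, so T = 3. Eliminate 3 elsewhere: Y.
Y must be 1 (only option left). So V, X can't be 1.
So X = 7.

7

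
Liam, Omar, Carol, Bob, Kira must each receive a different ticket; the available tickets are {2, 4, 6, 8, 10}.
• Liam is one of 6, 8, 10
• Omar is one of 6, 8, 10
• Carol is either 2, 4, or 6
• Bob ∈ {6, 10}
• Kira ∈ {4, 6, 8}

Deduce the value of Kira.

The 5 variables together cover exactly {2, 4, 6, 8, 10} — 5 values for 5 variables — and 2 appears only in Carol's list, so Carol = 2.
The 4 still-open variables together cover exactly {4, 6, 8, 10} — 4 values for 4 variables — and 4 appears only in Kira's list, so Kira = 4.

4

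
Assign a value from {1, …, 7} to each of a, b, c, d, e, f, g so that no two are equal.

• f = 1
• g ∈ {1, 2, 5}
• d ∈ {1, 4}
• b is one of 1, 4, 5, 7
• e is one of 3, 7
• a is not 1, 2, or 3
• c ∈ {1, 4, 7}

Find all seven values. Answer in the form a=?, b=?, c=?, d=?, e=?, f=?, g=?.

a=6, b=5, c=7, d=4, e=3, f=1, g=2

f has just one choice, so f = 1. So b, c, d, g can't be 1.
d must be 4 (only option left). Strike 4 from a, b, c.
c must be 7 (only option left). Strike 7 from a, b, e.
e's domain is down to {3}, so e = 3.
That leaves b = 5. Strike 5 from a, g.
g must be 2 (only option left).
That leaves a = 6.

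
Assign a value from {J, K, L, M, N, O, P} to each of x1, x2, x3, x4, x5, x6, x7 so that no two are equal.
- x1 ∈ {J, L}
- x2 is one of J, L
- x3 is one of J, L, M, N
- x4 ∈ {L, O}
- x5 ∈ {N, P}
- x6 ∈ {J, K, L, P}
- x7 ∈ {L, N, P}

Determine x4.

The 7 variables together cover exactly {J, K, L, M, N, O, P} — 7 values for 7 variables — and K appears only in x6's list, so x6 = K.
The 6 still-open variables together cover exactly {J, L, M, N, O, P} — 6 values for 6 variables — and M appears only in x3's list, so x3 = M.
The 5 still-open variables together cover exactly {J, L, N, O, P} — 5 values for 5 variables — and O appears only in x4's list, so x4 = O.

O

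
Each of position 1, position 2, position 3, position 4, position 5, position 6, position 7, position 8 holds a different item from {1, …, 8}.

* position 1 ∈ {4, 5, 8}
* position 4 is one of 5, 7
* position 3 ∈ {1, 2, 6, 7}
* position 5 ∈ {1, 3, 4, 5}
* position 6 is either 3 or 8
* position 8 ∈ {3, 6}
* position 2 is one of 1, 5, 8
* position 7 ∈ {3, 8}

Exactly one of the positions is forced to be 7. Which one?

Among the 8 variables, 2 fits only position 3 (and all 8 values in {1, 2, 3, 4, 5, 6, 7, 8} must be used), so position 3 = 2.
The 7 still-open variables draw from only 7 values {1, 3, 4, 5, 6, 7, 8}, so each is used; only position 8 can be 6, hence position 8 = 6.
The 6 still-open variables together cover exactly {1, 3, 4, 5, 7, 8} — 6 values for 6 variables — and 7 appears only in position 4's list, so position 4 = 7.

position 4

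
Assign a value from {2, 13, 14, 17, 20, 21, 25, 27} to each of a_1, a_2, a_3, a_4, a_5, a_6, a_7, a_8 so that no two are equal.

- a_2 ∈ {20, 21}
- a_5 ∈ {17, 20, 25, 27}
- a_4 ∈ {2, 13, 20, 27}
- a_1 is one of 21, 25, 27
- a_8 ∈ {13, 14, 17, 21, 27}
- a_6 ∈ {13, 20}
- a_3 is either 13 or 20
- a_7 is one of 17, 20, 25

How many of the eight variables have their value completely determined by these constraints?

3

The 8 variables together cover exactly {2, 13, 14, 17, 20, 21, 25, 27} — 8 values for 8 variables — and 2 appears only in a_4's list, so a_4 = 2.
Among the 7 still-open variables, 14 fits only a_8 (and all 7 values in {13, 14, 17, 20, 21, 25, 27} must be used), so a_8 = 14.
The 2 variables a_3 and a_6 are confined to {13, 20}, which locks those values in; drop them from a_2, a_5, a_7.
a_2 must be 21 (only option left). Strike 21 from a_1.
Determined: a_2=21, a_4=2, a_8=14. The other variables each still have more than one consistent value. That makes 3.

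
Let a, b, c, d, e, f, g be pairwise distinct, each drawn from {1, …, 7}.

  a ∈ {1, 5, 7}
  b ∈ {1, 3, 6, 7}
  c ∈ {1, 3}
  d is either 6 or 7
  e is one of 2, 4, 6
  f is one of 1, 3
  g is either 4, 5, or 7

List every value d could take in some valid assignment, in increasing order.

6, 7

Among the 7 variables, 2 fits only e (and all 7 values in {1, 2, 3, 4, 5, 6, 7} must be used), so e = 2.
The 6 still-open variables draw from only 6 values {1, 3, 4, 5, 6, 7}, so each is used; only g can be 4, hence g = 4.
The 5 still-open variables together cover exactly {1, 3, 5, 6, 7} — 5 values for 5 variables — and 5 appears only in a's list, so a = 5.
c and f share exactly the 2 values {1, 3}; by pigeonhole those values go to them, so strike 1, 3 from b.
No further eliminations apply; d can still be any of 6, 7.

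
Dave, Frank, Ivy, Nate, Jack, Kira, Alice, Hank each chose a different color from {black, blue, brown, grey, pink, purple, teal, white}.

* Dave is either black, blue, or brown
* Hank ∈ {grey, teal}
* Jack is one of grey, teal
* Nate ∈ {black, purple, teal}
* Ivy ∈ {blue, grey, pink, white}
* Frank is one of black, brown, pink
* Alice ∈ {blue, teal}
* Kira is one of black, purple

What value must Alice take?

blue

The 8 variables together cover exactly {black, blue, brown, grey, pink, purple, teal, white} — 8 values for 8 variables — and white appears only in Ivy's list, so Ivy = white.
Among the 7 still-open variables, pink fits only Frank (and all 7 values in {black, blue, brown, grey, pink, purple, teal} must be used), so Frank = pink.
The 6 still-open variables together cover exactly {black, blue, brown, grey, purple, teal} — 6 values for 6 variables — and brown appears only in Dave's list, so Dave = brown.
Among the 5 still-open variables, blue fits only Alice (and all 5 values in {black, blue, grey, purple, teal} must be used), so Alice = blue.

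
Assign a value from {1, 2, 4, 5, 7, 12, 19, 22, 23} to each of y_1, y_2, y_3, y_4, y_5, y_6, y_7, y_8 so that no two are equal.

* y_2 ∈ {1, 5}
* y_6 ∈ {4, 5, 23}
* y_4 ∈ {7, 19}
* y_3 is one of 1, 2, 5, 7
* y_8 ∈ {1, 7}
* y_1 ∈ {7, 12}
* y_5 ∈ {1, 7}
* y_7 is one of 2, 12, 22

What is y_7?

22

The 2 variables y_5 and y_8 are confined to {1, 7}, which locks those values in; drop them from y_1, y_2, y_3, y_4.
y_1's domain is down to {12}, so y_1 = 12. Eliminate 12 elsewhere: y_7.
y_2's domain is down to {5}, so y_2 = 5. Strike 5 from y_3, y_6.
y_3's domain is down to {2}, so y_3 = 2. So y_7 can't be 2.
So y_7 = 22.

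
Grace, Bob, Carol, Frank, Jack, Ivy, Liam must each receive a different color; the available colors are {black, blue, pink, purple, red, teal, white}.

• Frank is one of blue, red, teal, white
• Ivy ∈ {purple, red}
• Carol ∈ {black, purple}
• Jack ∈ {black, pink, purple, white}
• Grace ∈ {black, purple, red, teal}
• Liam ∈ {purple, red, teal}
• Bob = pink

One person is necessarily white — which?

Bob must be pink (only option left). So Jack can't be pink.
Among the 6 still-open variables, blue fits only Frank (and all 6 values in {black, blue, purple, red, teal, white} must be used), so Frank = blue.
The 5 still-open variables draw from only 5 values {black, purple, red, teal, white}, so each is used; only Jack can be white, hence Jack = white.

Jack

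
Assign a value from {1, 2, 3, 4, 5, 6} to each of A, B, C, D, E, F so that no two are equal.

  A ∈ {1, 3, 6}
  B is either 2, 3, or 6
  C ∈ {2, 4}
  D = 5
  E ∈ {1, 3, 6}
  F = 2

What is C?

D's domain is down to {5}, so D = 5.
F's domain is down to {2}, so F = 2. Eliminate 2 elsewhere: B, C.
So C = 4.

4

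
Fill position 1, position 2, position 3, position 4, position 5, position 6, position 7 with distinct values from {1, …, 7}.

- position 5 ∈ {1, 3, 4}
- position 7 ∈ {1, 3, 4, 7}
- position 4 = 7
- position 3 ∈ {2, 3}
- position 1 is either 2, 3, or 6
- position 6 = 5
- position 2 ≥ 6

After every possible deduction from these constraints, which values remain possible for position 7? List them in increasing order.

1, 4

position 4's domain is down to {7}, so position 4 = 7. Eliminate 7 elsewhere: position 2, position 7.
position 6's domain is down to {5}, so position 6 = 5.
position 2 must be 6 (only option left). Strike 6 from position 1.
The 2 variables position 1 and position 3 are confined to {2, 3}, which locks those values in; drop them from position 5, position 7.
No further eliminations apply; position 7 can still be any of 1, 4.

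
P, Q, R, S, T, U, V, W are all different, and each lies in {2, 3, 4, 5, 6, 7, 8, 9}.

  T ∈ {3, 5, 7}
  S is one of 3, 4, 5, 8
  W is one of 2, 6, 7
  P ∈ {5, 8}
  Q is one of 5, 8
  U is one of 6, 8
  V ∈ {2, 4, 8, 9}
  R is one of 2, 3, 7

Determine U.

6

Among the 8 variables, 9 fits only V (and all 8 values in {2, 3, 4, 5, 6, 7, 8, 9} must be used), so V = 9.
Among the 7 still-open variables, 4 fits only S (and all 7 values in {2, 3, 4, 5, 6, 7, 8} must be used), so S = 4.
The 2 variables P and Q are confined to {5, 8}, which locks those values in; drop them from T, U.
So U = 6.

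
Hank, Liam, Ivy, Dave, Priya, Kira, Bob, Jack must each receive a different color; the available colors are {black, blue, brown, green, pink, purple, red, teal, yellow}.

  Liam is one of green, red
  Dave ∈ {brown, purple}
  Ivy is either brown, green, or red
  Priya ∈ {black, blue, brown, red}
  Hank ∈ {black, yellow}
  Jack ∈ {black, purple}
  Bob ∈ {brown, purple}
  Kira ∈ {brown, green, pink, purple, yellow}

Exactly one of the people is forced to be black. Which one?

Jack

The 8 variables draw from only 8 values {black, blue, brown, green, pink, purple, red, yellow}, so each is used; only Priya can be blue, hence Priya = blue.
Among the 7 still-open variables, pink fits only Kira (and all 7 values in {black, brown, green, pink, purple, red, yellow} must be used), so Kira = pink.
Among the 6 still-open variables, yellow fits only Hank (and all 6 values in {black, brown, green, purple, red, yellow} must be used), so Hank = yellow.
The 5 still-open variables draw from only 5 values {black, brown, green, purple, red}, so each is used; only Jack can be black, hence Jack = black.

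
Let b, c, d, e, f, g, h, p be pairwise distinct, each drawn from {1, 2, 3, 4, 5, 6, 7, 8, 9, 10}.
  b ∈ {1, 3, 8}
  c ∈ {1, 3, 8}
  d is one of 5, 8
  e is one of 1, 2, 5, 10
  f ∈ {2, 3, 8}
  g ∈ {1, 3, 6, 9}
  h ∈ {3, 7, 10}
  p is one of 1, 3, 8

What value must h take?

7

b, c, p share exactly the 3 values {1, 3, 8}; by pigeonhole those values go to them, so strike 1, 3, 8 from d, e, f, g, h.
d's domain is down to {5}, so d = 5. Remove 5 from e.
f must be 2 (only option left). Remove 2 from e.
That leaves e = 10. Remove 10 from h.
So h = 7.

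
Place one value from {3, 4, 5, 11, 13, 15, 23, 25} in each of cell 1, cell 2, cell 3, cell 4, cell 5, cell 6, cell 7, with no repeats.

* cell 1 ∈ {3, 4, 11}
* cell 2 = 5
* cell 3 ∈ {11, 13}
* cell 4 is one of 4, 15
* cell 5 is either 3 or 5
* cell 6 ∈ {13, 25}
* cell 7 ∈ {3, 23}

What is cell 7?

cell 2 must be 5 (only option left). So cell 5 can't be 5.
cell 5's domain is down to {3}, so cell 5 = 3. So cell 1, cell 7 can't be 3.
So cell 7 = 23.

23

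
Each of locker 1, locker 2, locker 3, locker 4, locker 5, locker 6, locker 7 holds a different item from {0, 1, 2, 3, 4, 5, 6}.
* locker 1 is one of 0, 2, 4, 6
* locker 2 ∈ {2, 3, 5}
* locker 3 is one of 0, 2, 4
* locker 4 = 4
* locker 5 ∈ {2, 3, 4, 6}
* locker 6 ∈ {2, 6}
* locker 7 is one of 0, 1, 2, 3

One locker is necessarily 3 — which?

locker 4 has just one choice, so locker 4 = 4. Eliminate 4 elsewhere: locker 1, locker 3, locker 5.
Among the 6 still-open variables, 1 fits only locker 7 (and all 6 values in {0, 1, 2, 3, 5, 6} must be used), so locker 7 = 1.
The 5 still-open variables draw from only 5 values {0, 2, 3, 5, 6}, so each is used; only locker 2 can be 5, hence locker 2 = 5.
The 4 still-open variables draw from only 4 values {0, 2, 3, 6}, so each is used; only locker 5 can be 3, hence locker 5 = 3.

locker 5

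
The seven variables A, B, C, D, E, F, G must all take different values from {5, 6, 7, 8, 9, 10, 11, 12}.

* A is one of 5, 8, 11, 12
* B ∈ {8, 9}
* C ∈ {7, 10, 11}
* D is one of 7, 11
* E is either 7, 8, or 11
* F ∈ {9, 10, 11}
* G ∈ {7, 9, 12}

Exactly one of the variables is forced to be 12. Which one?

G

The 7 variables together cover exactly {5, 7, 8, 9, 10, 11, 12} — 7 values for 7 variables — and 5 appears only in A's list, so A = 5.
The 6 still-open variables together cover exactly {7, 8, 9, 10, 11, 12} — 6 values for 6 variables — and 12 appears only in G's list, so G = 12.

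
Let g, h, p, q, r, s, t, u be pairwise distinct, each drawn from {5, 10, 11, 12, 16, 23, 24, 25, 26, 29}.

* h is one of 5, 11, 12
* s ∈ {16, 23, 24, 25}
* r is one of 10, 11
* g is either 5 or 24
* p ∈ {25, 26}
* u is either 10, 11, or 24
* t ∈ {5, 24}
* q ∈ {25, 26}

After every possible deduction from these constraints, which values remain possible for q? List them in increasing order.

25, 26

The 2 variables g and t are confined to {5, 24}, which locks those values in; drop them from h, s, u.
p and q share exactly the 2 values {25, 26}; by pigeonhole those values go to them, so strike 25, 26 from s.
r and u share exactly the 2 values {10, 11}; by pigeonhole those values go to them, so strike 10, 11 from h.
h must be 12 (only option left).
No further eliminations apply; q can still be any of 25, 26.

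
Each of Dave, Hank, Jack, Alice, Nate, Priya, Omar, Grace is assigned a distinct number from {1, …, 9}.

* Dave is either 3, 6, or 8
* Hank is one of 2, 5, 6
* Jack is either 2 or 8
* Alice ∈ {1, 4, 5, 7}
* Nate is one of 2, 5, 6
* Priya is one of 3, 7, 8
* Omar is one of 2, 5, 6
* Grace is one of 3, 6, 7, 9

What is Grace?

9

Hank, Nate, Omar between them cover only {2, 5, 6} — a naked triple. Remove those values from Dave, Jack, Alice, Grace.
Jack must be 8 (only option left). Remove 8 from Dave, Priya.
That leaves Dave = 3. Eliminate 3 elsewhere: Priya, Grace.
Priya must be 7 (only option left). Remove 7 from Alice, Grace.
So Grace = 9.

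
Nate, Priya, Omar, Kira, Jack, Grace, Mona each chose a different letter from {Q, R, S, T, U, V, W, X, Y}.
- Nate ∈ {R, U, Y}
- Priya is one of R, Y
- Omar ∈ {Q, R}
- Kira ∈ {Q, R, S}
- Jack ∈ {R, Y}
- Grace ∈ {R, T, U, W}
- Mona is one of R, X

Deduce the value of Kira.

S

Priya and Jack share exactly the 2 values {R, Y}; by pigeonhole those values go to them, so strike R, Y from Nate, Omar, Kira, Grace, Mona.
Nate's domain is down to {U}, so Nate = U. Strike U from Grace.
That leaves Omar = Q. Remove Q from Kira.
So Kira = S.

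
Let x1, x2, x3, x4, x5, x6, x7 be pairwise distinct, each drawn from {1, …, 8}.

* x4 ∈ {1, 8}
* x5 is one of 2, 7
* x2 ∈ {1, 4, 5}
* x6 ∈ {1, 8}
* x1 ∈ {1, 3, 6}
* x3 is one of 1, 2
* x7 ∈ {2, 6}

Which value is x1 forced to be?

3

x4 and x6 between them cover only {1, 8} — a naked pair. Remove those values from x1, x2, x3.
x3 must be 2 (only option left). Strike 2 from x5, x7.
That leaves x5 = 7.
That leaves x7 = 6. Remove 6 from x1.
So x1 = 3.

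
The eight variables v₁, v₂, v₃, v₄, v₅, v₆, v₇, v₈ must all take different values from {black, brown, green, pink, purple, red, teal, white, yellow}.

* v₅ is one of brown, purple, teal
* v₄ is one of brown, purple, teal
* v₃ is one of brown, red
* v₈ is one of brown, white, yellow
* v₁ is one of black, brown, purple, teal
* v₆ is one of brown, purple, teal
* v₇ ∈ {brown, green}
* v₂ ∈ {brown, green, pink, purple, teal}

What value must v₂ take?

pink

The 3 variables v₄, v₅, v₆ are confined to {brown, purple, teal}, which locks those values in; drop them from v₁, v₂, v₃, v₇, v₈.
That leaves v₁ = black.
That leaves v₃ = red.
v₇'s domain is down to {green}, so v₇ = green. So v₂ can't be green.
So v₂ = pink.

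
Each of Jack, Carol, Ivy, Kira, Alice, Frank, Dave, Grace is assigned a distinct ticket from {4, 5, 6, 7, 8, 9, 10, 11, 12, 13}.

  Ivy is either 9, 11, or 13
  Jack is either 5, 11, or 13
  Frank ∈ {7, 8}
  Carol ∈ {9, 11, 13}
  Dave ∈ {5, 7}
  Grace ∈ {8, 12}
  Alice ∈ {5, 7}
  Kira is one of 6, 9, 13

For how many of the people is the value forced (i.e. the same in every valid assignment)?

3

The 8 variables draw from only 8 values {5, 6, 7, 8, 9, 11, 12, 13}, so each is used; only Kira can be 6, hence Kira = 6.
Among the 7 still-open variables, 12 fits only Grace (and all 7 values in {5, 7, 8, 9, 11, 12, 13} must be used), so Grace = 12.
The 6 still-open variables together cover exactly {5, 7, 8, 9, 11, 13} — 6 values for 6 variables — and 8 appears only in Frank's list, so Frank = 8.
The 2 variables Alice and Dave are confined to {5, 7}, which locks those values in; drop them from Jack.
Determined: Kira=6, Frank=8, Grace=12. The other people each still have more than one consistent value. That makes 3.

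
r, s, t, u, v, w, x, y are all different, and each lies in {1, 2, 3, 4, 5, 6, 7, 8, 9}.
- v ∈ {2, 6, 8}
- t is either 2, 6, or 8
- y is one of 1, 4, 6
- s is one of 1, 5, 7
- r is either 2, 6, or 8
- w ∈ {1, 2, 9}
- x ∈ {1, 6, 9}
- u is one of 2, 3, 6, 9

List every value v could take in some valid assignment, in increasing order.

The 3 variables r, t, v are confined to {2, 6, 8}, which locks those values in; drop them from u, w, x, y.
The 2 variables w and x are confined to {1, 9}, which locks those values in; drop them from s, u, y.
u has just one choice, so u = 3.
y's domain is down to {4}, so y = 4.
No further eliminations apply; v can still be any of 2, 6, 8.

2, 6, 8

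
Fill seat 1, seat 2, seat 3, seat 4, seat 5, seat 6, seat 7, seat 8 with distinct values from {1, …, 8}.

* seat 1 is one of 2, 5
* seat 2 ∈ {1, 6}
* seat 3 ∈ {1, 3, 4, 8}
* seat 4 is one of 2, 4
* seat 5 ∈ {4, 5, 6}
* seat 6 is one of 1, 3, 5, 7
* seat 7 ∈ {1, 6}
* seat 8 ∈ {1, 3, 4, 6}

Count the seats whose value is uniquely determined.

Among the 8 variables, 7 fits only seat 6 (and all 8 values in {1, 2, 3, 4, 5, 6, 7, 8} must be used), so seat 6 = 7.
The 7 still-open variables draw from only 7 values {1, 2, 3, 4, 5, 6, 8}, so each is used; only seat 3 can be 8, hence seat 3 = 8.
The 6 still-open variables together cover exactly {1, 2, 3, 4, 5, 6} — 6 values for 6 variables — and 3 appears only in seat 8's list, so seat 8 = 3.
The 2 variables seat 2 and seat 7 are confined to {1, 6}, which locks those values in; drop them from seat 5.
Determined: seat 3=8, seat 6=7, seat 8=3. The other seats each still have more than one consistent value. That makes 3.

3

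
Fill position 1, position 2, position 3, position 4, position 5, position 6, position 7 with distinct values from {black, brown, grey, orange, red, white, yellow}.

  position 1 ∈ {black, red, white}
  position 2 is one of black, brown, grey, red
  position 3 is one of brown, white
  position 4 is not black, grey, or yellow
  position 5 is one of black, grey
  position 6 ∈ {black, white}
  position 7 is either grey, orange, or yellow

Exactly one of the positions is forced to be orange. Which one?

position 4

The 7 variables together cover exactly {black, brown, grey, orange, red, white, yellow} — 7 values for 7 variables — and yellow appears only in position 7's list, so position 7 = yellow.
The 6 still-open variables draw from only 6 values {black, brown, grey, orange, red, white}, so each is used; only position 4 can be orange, hence position 4 = orange.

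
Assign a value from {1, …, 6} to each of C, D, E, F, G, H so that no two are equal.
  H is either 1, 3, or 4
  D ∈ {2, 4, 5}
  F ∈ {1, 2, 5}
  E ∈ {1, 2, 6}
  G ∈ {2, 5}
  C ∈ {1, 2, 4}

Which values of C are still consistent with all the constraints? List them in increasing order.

Among the 6 variables, 3 fits only H (and all 6 values in {1, 2, 3, 4, 5, 6} must be used), so H = 3.
The 5 still-open variables together cover exactly {1, 2, 4, 5, 6} — 5 values for 5 variables — and 6 appears only in E's list, so E = 6.
No further eliminations apply; C can still be any of 1, 2, 4.

1, 2, 4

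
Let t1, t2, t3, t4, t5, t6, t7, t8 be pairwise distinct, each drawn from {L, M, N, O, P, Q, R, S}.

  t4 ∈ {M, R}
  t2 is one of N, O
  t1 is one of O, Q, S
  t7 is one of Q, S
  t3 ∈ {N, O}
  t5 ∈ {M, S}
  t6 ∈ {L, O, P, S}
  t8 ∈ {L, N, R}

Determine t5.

The 8 variables draw from only 8 values {L, M, N, O, P, Q, R, S}, so each is used; only t6 can be P, hence t6 = P.
Among the 7 still-open variables, L fits only t8 (and all 7 values in {L, M, N, O, Q, R, S} must be used), so t8 = L.
The 6 still-open variables together cover exactly {M, N, O, Q, R, S} — 6 values for 6 variables — and R appears only in t4's list, so t4 = R.
The 5 still-open variables together cover exactly {M, N, O, Q, S} — 5 values for 5 variables — and M appears only in t5's list, so t5 = M.

M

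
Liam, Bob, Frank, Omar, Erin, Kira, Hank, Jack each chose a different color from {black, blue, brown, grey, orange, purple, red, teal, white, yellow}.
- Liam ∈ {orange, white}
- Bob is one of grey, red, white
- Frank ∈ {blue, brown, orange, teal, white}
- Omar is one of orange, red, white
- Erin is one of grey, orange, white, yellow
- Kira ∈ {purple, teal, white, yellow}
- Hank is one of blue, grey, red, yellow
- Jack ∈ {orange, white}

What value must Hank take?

blue

Liam and Jack between them cover only {orange, white} — a naked pair. Remove those values from Bob, Frank, Omar, Erin, Kira.
Omar's domain is down to {red}, so Omar = red. So Bob, Hank can't be red.
Bob must be grey (only option left). Strike grey from Erin, Hank.
Erin's domain is down to {yellow}, so Erin = yellow. Eliminate yellow elsewhere: Kira, Hank.
So Hank = blue.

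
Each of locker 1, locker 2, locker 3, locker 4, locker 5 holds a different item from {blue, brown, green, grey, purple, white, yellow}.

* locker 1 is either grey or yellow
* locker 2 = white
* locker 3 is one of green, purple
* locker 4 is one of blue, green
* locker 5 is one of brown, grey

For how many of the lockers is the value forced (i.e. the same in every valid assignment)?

1

locker 2's domain is down to {white}, so locker 2 = white.
Determined: locker 2=white. The other lockers each still have more than one consistent value. That makes 1.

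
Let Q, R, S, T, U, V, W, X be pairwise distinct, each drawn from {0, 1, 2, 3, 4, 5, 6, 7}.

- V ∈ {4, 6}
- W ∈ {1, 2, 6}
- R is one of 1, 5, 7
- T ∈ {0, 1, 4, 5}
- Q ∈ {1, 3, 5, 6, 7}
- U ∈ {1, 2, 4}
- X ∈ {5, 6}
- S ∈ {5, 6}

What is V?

The 8 variables draw from only 8 values {0, 1, 2, 3, 4, 5, 6, 7}, so each is used; only T can be 0, hence T = 0.
The 7 still-open variables together cover exactly {1, 2, 3, 4, 5, 6, 7} — 7 values for 7 variables — and 3 appears only in Q's list, so Q = 3.
The 6 still-open variables draw from only 6 values {1, 2, 4, 5, 6, 7}, so each is used; only R can be 7, hence R = 7.
S and X share exactly the 2 values {5, 6}; by pigeonhole those values go to them, so strike 5, 6 from V, W.
So V = 4.

4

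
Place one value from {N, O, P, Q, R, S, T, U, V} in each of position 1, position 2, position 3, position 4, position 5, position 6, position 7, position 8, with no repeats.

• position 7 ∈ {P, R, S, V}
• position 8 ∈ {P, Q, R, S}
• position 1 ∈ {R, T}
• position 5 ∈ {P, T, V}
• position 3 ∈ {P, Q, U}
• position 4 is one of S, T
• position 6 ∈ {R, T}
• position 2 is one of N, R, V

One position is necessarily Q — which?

The 8 variables together cover exactly {N, P, Q, R, S, T, U, V} — 8 values for 8 variables — and N appears only in position 2's list, so position 2 = N.
The 7 still-open variables draw from only 7 values {P, Q, R, S, T, U, V}, so each is used; only position 3 can be U, hence position 3 = U.
Among the 6 still-open variables, Q fits only position 8 (and all 6 values in {P, Q, R, S, T, V} must be used), so position 8 = Q.

position 8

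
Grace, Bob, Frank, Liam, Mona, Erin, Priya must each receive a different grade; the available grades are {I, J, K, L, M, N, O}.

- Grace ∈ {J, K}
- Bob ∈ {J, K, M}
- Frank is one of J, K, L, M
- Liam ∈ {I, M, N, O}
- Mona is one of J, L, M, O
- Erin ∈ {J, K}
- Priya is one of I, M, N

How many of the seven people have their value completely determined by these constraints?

The 2 variables Grace and Erin are confined to {J, K}, which locks those values in; drop them from Bob, Frank, Mona.
Bob has just one choice, so Bob = M. So Frank, Liam, Mona, Priya can't be M.
That leaves Frank = L. Remove L from Mona.
Mona has just one choice, so Mona = O. Remove O from Liam.
Determined: Bob=M, Frank=L, Mona=O. The other people each still have more than one consistent value. That makes 3.

3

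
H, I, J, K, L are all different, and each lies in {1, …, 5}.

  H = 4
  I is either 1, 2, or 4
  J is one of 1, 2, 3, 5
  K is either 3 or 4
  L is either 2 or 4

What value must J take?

H's domain is down to {4}, so H = 4. So I, K, L can't be 4.
K has just one choice, so K = 3. Strike 3 from J.
L must be 2 (only option left). Strike 2 from I, J.
I's domain is down to {1}, so I = 1. So J can't be 1.
So J = 5.

5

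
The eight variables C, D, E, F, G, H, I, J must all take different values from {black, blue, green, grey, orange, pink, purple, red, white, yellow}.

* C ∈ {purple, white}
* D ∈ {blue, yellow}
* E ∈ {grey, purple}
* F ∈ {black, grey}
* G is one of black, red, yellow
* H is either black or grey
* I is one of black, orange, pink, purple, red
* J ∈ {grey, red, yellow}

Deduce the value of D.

blue

F and H between them cover only {black, grey} — a naked pair. Remove those values from E, G, I, J.
E's domain is down to {purple}, so E = purple. So C, I can't be purple.
C must be white (only option left).
G and J share exactly the 2 values {red, yellow}; by pigeonhole those values go to them, so strike red, yellow from D, I.
So D = blue.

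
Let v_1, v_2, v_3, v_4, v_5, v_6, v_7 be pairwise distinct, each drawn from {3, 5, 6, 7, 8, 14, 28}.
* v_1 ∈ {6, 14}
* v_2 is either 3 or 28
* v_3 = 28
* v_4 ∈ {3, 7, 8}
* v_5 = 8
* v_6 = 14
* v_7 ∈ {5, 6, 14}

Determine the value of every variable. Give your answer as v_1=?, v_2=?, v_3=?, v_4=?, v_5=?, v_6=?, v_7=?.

v_3's domain is down to {28}, so v_3 = 28. So v_2 can't be 28.
That leaves v_5 = 8. Strike 8 from v_4.
v_6 has just one choice, so v_6 = 14. Remove 14 from v_1, v_7.
That leaves v_1 = 6. Eliminate 6 elsewhere: v_7.
That leaves v_2 = 3. Eliminate 3 elsewhere: v_4.
v_4 has just one choice, so v_4 = 7.
v_7 has just one choice, so v_7 = 5.

v_1=6, v_2=3, v_3=28, v_4=7, v_5=8, v_6=14, v_7=5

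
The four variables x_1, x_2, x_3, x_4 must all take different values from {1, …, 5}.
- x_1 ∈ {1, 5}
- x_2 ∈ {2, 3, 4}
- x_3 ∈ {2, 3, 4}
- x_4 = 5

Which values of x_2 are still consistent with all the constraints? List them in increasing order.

2, 3, 4

x_4 has just one choice, so x_4 = 5. Remove 5 from x_1.
x_1 has just one choice, so x_1 = 1.
No further eliminations apply; x_2 can still be any of 2, 3, 4.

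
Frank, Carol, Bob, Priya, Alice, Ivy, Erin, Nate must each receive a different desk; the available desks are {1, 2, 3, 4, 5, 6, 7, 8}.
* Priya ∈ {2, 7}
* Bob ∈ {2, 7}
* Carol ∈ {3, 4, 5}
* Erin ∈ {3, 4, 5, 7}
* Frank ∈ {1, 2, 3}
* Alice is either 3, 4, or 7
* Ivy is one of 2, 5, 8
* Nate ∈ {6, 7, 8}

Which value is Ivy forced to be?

8

The 8 variables together cover exactly {1, 2, 3, 4, 5, 6, 7, 8} — 8 values for 8 variables — and 1 appears only in Frank's list, so Frank = 1.
The 7 still-open variables together cover exactly {2, 3, 4, 5, 6, 7, 8} — 7 values for 7 variables — and 6 appears only in Nate's list, so Nate = 6.
The 6 still-open variables together cover exactly {2, 3, 4, 5, 7, 8} — 6 values for 6 variables — and 8 appears only in Ivy's list, so Ivy = 8.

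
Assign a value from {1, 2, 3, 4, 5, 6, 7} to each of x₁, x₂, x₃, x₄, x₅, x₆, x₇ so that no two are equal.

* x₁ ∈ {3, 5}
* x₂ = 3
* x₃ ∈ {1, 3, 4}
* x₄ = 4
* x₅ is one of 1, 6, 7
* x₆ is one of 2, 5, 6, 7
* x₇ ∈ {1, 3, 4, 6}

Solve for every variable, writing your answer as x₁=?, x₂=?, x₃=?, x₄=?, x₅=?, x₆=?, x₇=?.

x₂ must be 3 (only option left). So x₁, x₃, x₇ can't be 3.
x₄'s domain is down to {4}, so x₄ = 4. Strike 4 from x₃, x₇.
x₁ must be 5 (only option left). Eliminate 5 elsewhere: x₆.
x₃ has just one choice, so x₃ = 1. Remove 1 from x₅, x₇.
x₇'s domain is down to {6}, so x₇ = 6. Remove 6 from x₅, x₆.
x₅'s domain is down to {7}, so x₅ = 7. Remove 7 from x₆.
x₆ has just one choice, so x₆ = 2.

x₁=5, x₂=3, x₃=1, x₄=4, x₅=7, x₆=2, x₇=6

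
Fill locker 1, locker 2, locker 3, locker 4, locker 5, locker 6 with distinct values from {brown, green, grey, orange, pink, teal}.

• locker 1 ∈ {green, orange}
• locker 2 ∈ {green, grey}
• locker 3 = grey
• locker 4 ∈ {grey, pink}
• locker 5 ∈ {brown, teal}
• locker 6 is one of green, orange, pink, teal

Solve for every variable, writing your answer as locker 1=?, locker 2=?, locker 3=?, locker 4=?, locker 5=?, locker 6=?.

locker 1=orange, locker 2=green, locker 3=grey, locker 4=pink, locker 5=brown, locker 6=teal

locker 3's domain is down to {grey}, so locker 3 = grey. Remove grey from locker 2, locker 4.
That leaves locker 4 = pink. Eliminate pink elsewhere: locker 6.
That leaves locker 2 = green. Eliminate green elsewhere: locker 1, locker 6.
locker 1's domain is down to {orange}, so locker 1 = orange. Remove orange from locker 6.
locker 6 must be teal (only option left). Strike teal from locker 5.
That leaves locker 5 = brown.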